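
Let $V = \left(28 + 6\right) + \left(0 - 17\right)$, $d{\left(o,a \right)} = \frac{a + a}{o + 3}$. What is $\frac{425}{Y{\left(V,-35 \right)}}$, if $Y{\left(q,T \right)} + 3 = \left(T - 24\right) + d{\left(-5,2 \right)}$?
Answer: $- \frac{425}{64} \approx -6.6406$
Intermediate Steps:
$d{\left(o,a \right)} = \frac{2 a}{3 + o}$
$V = 17$ ($V = 34 + \left(0 - 17\right) = 34 - 17 = 17$)
$Y{\left(q,T \right)} = -29 + T$ ($Y{\left(q,T \right)} = -3 + \left(\left(T - 24\right) + 2 \cdot 2 \frac{1}{3 - 5}\right) = -3 + \left(\left(-24 + T\right) + 2 \cdot 2 \frac{1}{-2}\right) = -3 + \left(\left(-24 + T\right) + 2 \cdot 2 \left(- \frac{1}{2}\right)\right) = -3 + \left(\left(-24 + T\right) - 2\right) = -3 + \left(-26 + T\right) = -29 + T$)
$\frac{425}{Y{\left(V,-35 \right)}} = \frac{425}{-29 - 35} = \frac{425}{-64} = 425 \left(- \frac{1}{64}\right) = - \frac{425}{64}$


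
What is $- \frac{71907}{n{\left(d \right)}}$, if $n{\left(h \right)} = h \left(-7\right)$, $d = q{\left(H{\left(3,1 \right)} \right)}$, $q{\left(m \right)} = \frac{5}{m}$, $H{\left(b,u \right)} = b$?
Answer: $\frac{215721}{35} \approx 6163.5$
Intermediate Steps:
$d = \frac{5}{3} \approx 1.6667$
$n{\left(h \right)} = - 7 h$
$- \frac{71907}{n{\left(d \right)}} = - \frac{71907}{\left(-7\right) \frac{5}{3}} = - \frac{71907}{- \frac{35}{3}} = \left(-71907\right) \left(- \frac{3}{35}\right) = \frac{215721}{35}$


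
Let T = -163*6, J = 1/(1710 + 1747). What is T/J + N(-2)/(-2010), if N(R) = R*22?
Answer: -3397850708/1005 ≈ -3.3809e+6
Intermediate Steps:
J = 1/3457 ≈ 0.00028927
T = -978
N(R) = 22*R
T/J + N(-2)/(-2010) = -978/1/3457 + (22*(-2))/(-2010) = -978*3457 - 44*(-1/2010) = -3380946 + 22/1005 = -3397850708/1005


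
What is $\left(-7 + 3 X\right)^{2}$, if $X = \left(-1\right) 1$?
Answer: $100$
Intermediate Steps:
$X = -1$
$\left(-7 + 3 X\right)^{2} = \left(-7 + 3 \left(-1\right)\right)^{2} = \left(-7 - 3\right)^{2} = \left(-10\right)^{2} = 100$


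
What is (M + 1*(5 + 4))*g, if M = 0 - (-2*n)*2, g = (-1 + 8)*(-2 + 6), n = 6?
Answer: 924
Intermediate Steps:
g = 28 (g = 7*4 = 28)
M = 24 (M = 0 - (-2*6)*2 = 0 - (-12)*2 = 0 - 1*(-24) = 0 + 24 = 24)
(M + 1*(5 + 4))*g = (24 + 1*(5 + 4))*28 = (24 + 1*9)*28 = (24 + 9)*28 = 33*28 = 924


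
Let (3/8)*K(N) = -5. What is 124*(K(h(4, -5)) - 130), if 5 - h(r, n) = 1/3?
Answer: -53320/3 ≈ -17773.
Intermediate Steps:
h(r, n) = 14/3 (h(r, n) = 5 - 1/3 = 5 - 1*⅓ = 5 - ⅓ = 14/3)
K(N) = -40/3 (K(N) = (8/3)*(-5) = -40/3)
124*(K(h(4, -5)) - 130) = 124*(-40/3 - 130) = 124*(-430/3) = -53320/3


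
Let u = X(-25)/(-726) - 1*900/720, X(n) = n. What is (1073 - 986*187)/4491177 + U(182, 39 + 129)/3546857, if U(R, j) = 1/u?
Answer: -382519333502983/9371892651638695 ≈ -0.040816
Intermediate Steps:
u = -1765/1452 (u = -25/(-726) - 1*900/720 = -25*(-1/726) - 900*1/720 = 25/726 - 5/4 = -1765/1452 ≈ -1.2156)
U(R, j) = -1452/1765 (U(R, j) = 1/(-1765/1452) = -1452/1765)
(1073 - 986*187)/4491177 + U(182, 39 + 129)/3546857 = (1073 - 986*187)/4491177 - 1452/1765/3546857 = (1073 - 184382)*(1/4491177) - 1452/1765*1/3546857 = -183309*1/4491177 - 1452/6260202605 = -61103/1497059 - 1452/6260202605 = -382519333502983/9371892651638695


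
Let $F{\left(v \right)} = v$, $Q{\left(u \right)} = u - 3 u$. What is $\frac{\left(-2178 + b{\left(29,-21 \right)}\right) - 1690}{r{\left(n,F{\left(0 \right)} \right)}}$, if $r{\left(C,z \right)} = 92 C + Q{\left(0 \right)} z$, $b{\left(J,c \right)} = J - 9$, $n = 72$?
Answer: $- \frac{481}{828} \approx -0.58092$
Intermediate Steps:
$Q{\left(u \right)} = - 2 u$
$b{\left(J,c \right)} = -9 + J$
$r{\left(C,z \right)} = 92 C$ ($r{\left(C,z \right)} = 92 C + \left(-2\right) 0 z = 92 C + 0 z = 92 C + 0 = 92 C$)
$\frac{\left(-2178 + b{\left(29,-21 \right)}\right) - 1690}{r{\left(n,F{\left(0 \right)} \right)}} = \frac{\left(-2178 + \left(-9 + 29\right)\right) - 1690}{92 \cdot 72} = \frac{\left(-2178 + 20\right) - 1690}{6624} = \left(-2158 - 1690\right) \frac{1}{6624} = \left(-3848\right) \frac{1}{6624} = - \frac{481}{828}$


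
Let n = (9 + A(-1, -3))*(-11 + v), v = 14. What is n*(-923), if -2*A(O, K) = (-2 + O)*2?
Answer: -33228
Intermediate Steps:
A(O, K) = 2 - O (A(O, K) = -(-2 + O)*2/2 = -(-4 + 2*O)/2 = 2 - O)
n = 36 (n = (9 + (2 - 1*(-1)))*(-11 + 14) = (9 + (2 + 1))*3 = (9 + 3)*3 = 12*3 = 36)
n*(-923) = 36*(-923) = -33228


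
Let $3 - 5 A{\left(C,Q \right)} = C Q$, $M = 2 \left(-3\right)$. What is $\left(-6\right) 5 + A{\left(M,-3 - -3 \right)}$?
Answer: $- \frac{147}{5} \approx -29.4$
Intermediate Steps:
$M = -6$
$A{\left(C,Q \right)} = \frac{3}{5} - \frac{C Q}{5}$
$\left(-6\right) 5 + A{\left(M,-3 - -3 \right)} = \left(-6\right) 5 + \left(\frac{3}{5} - - \frac{6 \left(-3 - -3\right)}{5}\right) = -30 + \left(\frac{3}{5} - - \frac{6 \left(-3 + 3\right)}{5}\right) = -30 + \left(\frac{3}{5} - \left(- \frac{6}{5}\right) 0\right) = -30 + \left(\frac{3}{5} + 0\right) = -30 + \frac{3}{5} = - \frac{147}{5}$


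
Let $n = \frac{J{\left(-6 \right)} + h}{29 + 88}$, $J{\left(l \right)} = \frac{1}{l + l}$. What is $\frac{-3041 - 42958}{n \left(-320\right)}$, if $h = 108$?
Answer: $\frac{16145649}{103600} \approx 155.85$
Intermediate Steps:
$J{\left(l \right)} = \frac{1}{2 l}$
$n = \frac{1295}{1404}$ ($n = \frac{\frac{1}{2 \left(-6\right)} + 108}{29 + 88} = \frac{\frac{1}{2} \left(- \frac{1}{6}\right) + 108}{117} = \left(- \frac{1}{12} + 108\right) \frac{1}{117} = \frac{1295}{12} \cdot \frac{1}{117} = \frac{1295}{1404} \approx 0.92236$)
$\frac{-3041 - 42958}{n \left(-320\right)} = \frac{-3041 - 42958}{\frac{1295}{1404} \left(-320\right)} = - \frac{45999}{- \frac{103600}{351}} = \left(-45999\right) \left(- \frac{351}{103600}\right) = \frac{16145649}{103600}$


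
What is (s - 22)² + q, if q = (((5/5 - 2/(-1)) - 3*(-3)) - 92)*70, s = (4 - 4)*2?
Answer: -5116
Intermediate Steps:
s = 0 (s = 0*2 = 0)
q = -5600 (q = (((5*(⅕) - 2*(-1)) + 9) - 92)*70 = (((1 + 2) + 9) - 92)*70 = ((3 + 9) - 92)*70 = (12 - 92)*70 = -80*70 = -5600)
(s - 22)² + q = (0 - 22)² - 5600 = (-22)² - 5600 = 484 - 5600 = -5116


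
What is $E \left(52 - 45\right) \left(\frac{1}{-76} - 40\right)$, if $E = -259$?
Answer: $\frac{5513333}{76} \approx 72544.0$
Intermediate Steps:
$E \left(52 - 45\right) \left(\frac{1}{-76} - 40\right) = - 259 \left(52 - 45\right) \left(\frac{1}{-76} - 40\right) = - 259 \cdot 7 \left(- \frac{1}{76} - 40\right) = - 259 \cdot 7 \left(- \frac{3041}{76}\right) = \left(-259\right) \left(- \frac{21287}{76}\right) = \frac{5513333}{76}$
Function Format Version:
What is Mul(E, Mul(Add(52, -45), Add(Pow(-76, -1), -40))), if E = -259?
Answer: Rational(5513333, 76) ≈ 72544.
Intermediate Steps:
Mul(E, Mul(Add(52, -45), Add(Pow(-76, -1), -40))) = Mul(-259, Mul(Add(52, -45), Add(Pow(-76, -1), -40))) = Mul(-259, Mul(7, Add(Rational(-1, 76), -40))) = Mul(-259, Mul(7, Rational(-3041, 76))) = Mul(-259, Rational(-21287, 76)) = Rational(5513333, 76)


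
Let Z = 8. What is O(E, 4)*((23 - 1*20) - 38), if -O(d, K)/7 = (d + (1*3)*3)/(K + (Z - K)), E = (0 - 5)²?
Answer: 4165/4 ≈ 1041.3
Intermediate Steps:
E = 25 (E = (-5)² = 25)
O(d, K) = -63/8 - 7*d/8 (O(d, K) = -7*(d + (1*3)*3)/(K + (8 - K)) = -7*(d + 3*3)/8 = -7*(d + 9)/8 = -7*(9 + d)/8 = -7*(9/8 + d/8) = -63/8 - 7*d/8)
O(E, 4)*((23 - 1*20) - 38) = (-63/8 - 7/8*25)*((23 - 1*20) - 38) = (-63/8 - 175/8)*((23 - 20) - 38) = -119*(3 - 38)/4 = -119/4*(-35) = 4165/4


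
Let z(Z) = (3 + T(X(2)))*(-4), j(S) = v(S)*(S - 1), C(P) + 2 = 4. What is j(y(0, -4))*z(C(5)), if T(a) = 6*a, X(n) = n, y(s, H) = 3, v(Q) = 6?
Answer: -720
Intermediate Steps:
C(P) = 2 (C(P) = -2 + 4 = 2)
j(S) = -6 + 6*S (j(S) = 6*(S - 1) = 6*(-1 + S) = -6 + 6*S)
z(Z) = -60 (z(Z) = (3 + 6*2)*(-4) = (3 + 12)*(-4) = 15*(-4) = -60)
j(y(0, -4))*z(C(5)) = (-6 + 6*3)*(-60) = (-6 + 18)*(-60) = 12*(-60) = -720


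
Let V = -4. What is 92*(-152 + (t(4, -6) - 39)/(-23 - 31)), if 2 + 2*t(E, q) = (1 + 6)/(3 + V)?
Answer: -125189/9 ≈ -13910.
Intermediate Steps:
t(E, q) = -9/2 (t(E, q) = -1 + ((1 + 6)/(3 - 4))/2 = -1 + (7/(-1))/2 = -1 + (7*(-1))/2 = -1 + (1/2)*(-7) = -1 - 7/2 = -9/2)
92*(-152 + (t(4, -6) - 39)/(-23 - 31)) = 92*(-152 + (-9/2 - 39)/(-23 - 31)) = 92*(-152 - 87/2/(-54)) = 92*(-152 - 87/2*(-1/54)) = 92*(-152 + 29/36) = 92*(-5443/36) = -125189/9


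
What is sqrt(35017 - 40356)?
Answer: I*sqrt(5339) ≈ 73.068*I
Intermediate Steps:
sqrt(35017 - 40356) = sqrt(-5339) = I*sqrt(5339)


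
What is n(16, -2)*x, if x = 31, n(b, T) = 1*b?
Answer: 496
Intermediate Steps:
n(b, T) = b
n(16, -2)*x = 16*31 = 496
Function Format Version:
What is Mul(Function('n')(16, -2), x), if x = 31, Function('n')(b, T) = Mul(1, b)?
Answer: 496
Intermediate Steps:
Function('n')(b, T) = b
Mul(Function('n')(16, -2), x) = Mul(16, 31) = 496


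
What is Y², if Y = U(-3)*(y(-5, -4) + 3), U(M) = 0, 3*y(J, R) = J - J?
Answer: 0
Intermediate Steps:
y(J, R) = 0 (y(J, R) = (J - J)/3 = (⅓)*0 = 0)
Y = 0 (Y = 0*(0 + 3) = 0*3 = 0)
Y² = 0² = 0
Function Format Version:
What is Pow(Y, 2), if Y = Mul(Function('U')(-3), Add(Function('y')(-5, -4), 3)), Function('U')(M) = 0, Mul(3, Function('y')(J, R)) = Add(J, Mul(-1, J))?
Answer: 0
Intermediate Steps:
Function('y')(J, R) = 0 (Function('y')(J, R) = Mul(Rational(1, 3), Add(J, Mul(-1, J))) = Mul(Rational(1, 3), 0) = 0)
Y = 0 (Y = Mul(0, Add(0, 3)) = Mul(0, 3) = 0)
Pow(Y, 2) = Pow(0, 2) = 0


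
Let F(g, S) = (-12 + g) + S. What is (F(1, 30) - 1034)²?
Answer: 1030225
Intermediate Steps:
F(g, S) = -12 + S + g
(F(1, 30) - 1034)² = ((-12 + 30 + 1) - 1034)² = (19 - 1034)² = (-1015)² = 1030225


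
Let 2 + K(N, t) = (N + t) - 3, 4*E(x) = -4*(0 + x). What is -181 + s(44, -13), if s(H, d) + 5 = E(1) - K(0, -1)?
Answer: -181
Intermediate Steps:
E(x) = -x (E(x) = (-4*(0 + x))/4 = (-4*x)/4 = -x)
K(N, t) = -5 + N + t (K(N, t) = -2 + ((N + t) - 3) = -2 + (-3 + N + t) = -5 + N + t)
s(H, d) = 0 (s(H, d) = -5 + (-1*1 - (-5 + 0 - 1)) = -5 + (-1 - 1*(-6)) = -5 + (-1 + 6) = -5 + 5 = 0)
-181 + s(44, -13) = -181 + 0 = -181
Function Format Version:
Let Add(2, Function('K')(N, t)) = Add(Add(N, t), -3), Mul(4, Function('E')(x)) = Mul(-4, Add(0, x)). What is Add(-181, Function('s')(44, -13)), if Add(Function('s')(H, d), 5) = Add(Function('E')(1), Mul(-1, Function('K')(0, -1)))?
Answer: -181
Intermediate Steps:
Function('E')(x) = Mul(-1, x) (Function('E')(x) = Mul(Rational(1, 4), Mul(-4, Add(0, x))) = Mul(Rational(1, 4), Mul(-4, x)) = Mul(-1, x))
Function('K')(N, t) = Add(-5, N, t) (Function('K')(N, t) = Add(-2, Add(Add(N, t), -3)) = Add(-2, Add(-3, N, t)) = Add(-5, N, t))
Function('s')(H, d) = 0 (Function('s')(H, d) = Add(-5, Add(Mul(-1, 1), Mul(-1, Add(-5, 0, -1)))) = Add(-5, Add(-1, Mul(-1, -6))) = Add(-5, Add(-1, 6)) = Add(-5, 5) = 0)
Add(-181, Function('s')(44, -13)) = Add(-181, 0) = -181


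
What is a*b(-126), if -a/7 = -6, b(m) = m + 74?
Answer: -2184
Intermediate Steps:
b(m) = 74 + m
a = 42 (a = -7*(-6) = 42)
a*b(-126) = 42*(74 - 126) = 42*(-52) = -2184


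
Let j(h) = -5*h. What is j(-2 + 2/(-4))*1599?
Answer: 39975/2 ≈ 19988.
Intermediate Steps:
j(-2 + 2/(-4))*1599 = -5*(-2 + 2/(-4))*1599 = -5*(-2 + 2*(-¼))*1599 = -5*(-2 - ½)*1599 = -5*(-5/2)*1599 = (25/2)*1599 = 39975/2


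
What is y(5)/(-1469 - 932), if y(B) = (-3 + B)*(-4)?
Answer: 8/2401 ≈ 0.0033319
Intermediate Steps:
y(B) = 12 - 4*B
y(5)/(-1469 - 932) = (12 - 4*5)/(-1469 - 932) = (12 - 20)/(-2401) = -1/2401*(-8) = 8/2401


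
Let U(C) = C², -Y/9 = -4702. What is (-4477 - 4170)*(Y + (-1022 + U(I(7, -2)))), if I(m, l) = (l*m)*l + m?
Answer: -367679087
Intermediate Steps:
Y = 42318 (Y = -9*(-4702) = 42318)
I(m, l) = m + m*l² (I(m, l) = m*l² + m = m + m*l²)
(-4477 - 4170)*(Y + (-1022 + U(I(7, -2)))) = (-4477 - 4170)*(42318 + (-1022 + (7*(1 + (-2)²))²)) = -8647*(42318 + (-1022 + (7*(1 + 4))²)) = -8647*(42318 + (-1022 + (7*5)²)) = -8647*(42318 + (-1022 + 35²)) = -8647*(42318 + (-1022 + 1225)) = -8647*(42318 + 203) = -8647*42521 = -367679087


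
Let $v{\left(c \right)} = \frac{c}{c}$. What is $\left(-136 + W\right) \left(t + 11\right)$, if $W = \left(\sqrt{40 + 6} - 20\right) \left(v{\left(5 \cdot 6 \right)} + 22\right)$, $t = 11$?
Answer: $-13112 + 506 \sqrt{46} \approx -9680.1$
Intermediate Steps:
$v{\left(c \right)} = 1$
$W = -460 + 23 \sqrt{46}$ ($W = \left(\sqrt{40 + 6} - 20\right) \left(1 + 22\right) = \left(\sqrt{46} - 20\right) 23 = \left(-20 + \sqrt{46}\right) 23 = -460 + 23 \sqrt{46} \approx -304.01$)
$\left(-136 + W\right) \left(t + 11\right) = \left(-136 - \left(460 - 23 \sqrt{46}\right)\right) \left(11 + 11\right) = \left(-596 + 23 \sqrt{46}\right) 22 = -13112 + 506 \sqrt{46}$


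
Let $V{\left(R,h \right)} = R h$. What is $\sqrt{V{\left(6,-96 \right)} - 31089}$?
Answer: $i \sqrt{31665} \approx 177.95 i$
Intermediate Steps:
$\sqrt{V{\left(6,-96 \right)} - 31089} = \sqrt{6 \left(-96\right) - 31089} = \sqrt{-576 - 31089} = \sqrt{-31665} = i \sqrt{31665}$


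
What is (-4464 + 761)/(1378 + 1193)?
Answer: -3703/2571 ≈ -1.4403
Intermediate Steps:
(-4464 + 761)/(1378 + 1193) = -3703/2571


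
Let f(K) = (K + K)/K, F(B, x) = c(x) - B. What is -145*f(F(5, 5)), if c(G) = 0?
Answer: -290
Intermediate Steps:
F(B, x) = -B (F(B, x) = 0 - B = -B)
f(K) = 2 (f(K) = (2*K)/K = 2)
-145*f(F(5, 5)) = -145*2 = -290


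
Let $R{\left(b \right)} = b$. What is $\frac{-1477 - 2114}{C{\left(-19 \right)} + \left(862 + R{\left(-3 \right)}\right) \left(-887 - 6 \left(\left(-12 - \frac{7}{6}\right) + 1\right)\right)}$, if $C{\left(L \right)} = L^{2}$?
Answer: $\frac{1197}{232955} \approx 0.0051383$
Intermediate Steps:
$\frac{-1477 - 2114}{C{\left(-19 \right)} + \left(862 + R{\left(-3 \right)}\right) \left(-887 - 6 \left(\left(-12 - \frac{7}{6}\right) + 1\right)\right)} = \frac{-1477 - 2114}{\left(-19\right)^{2} + \left(862 - 3\right) \left(-887 - 6 \left(\left(-12 - \frac{7}{6}\right) + 1\right)\right)} = - \frac{3591}{361 + 859 \left(-887 - 6 \left(\left(-12 - 7 \cdot \frac{1}{6}\right) + 1\right)\right)} = - \frac{3591}{361 + 859 \left(-887 - 6 \left(\left(-12 - \frac{7}{6}\right) + 1\right)\right)} = - \frac{3591}{361 + 859 \left(-887 - 6 \left(- \frac{79}{6} + 1\right)\right)} = - \frac{3591}{361 + 859 \left(-887 - -73\right)} = - \frac{3591}{361 + 859 \left(-887 + 73\right)} = - \frac{3591}{361 + 859 \left(-814\right)} = - \frac{3591}{361 - 699226} = - \frac{3591}{-698865} = \left(-3591\right) \left(- \frac{1}{698865}\right) = \frac{1197}{232955}$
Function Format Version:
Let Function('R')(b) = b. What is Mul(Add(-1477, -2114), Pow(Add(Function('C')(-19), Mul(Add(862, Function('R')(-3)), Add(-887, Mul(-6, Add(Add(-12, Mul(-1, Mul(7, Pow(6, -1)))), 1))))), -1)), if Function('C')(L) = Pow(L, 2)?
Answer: Rational(1197, 232955) ≈ 0.0051383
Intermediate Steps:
Mul(Add(-1477, -2114), Pow(Add(Function('C')(-19), Mul(Add(862, Function('R')(-3)), Add(-887, Mul(-6, Add(Add(-12, Mul(-1, Mul(7, Pow(6, -1)))), 1))))), -1)) = Mul(Add(-1477, -2114), Pow(Add(Pow(-19, 2), Mul(Add(862, -3), Add(-887, Mul(-6, Add(Add(-12, Mul(-1, Mul(7, Pow(6, -1)))), 1))))), -1)) = Mul(-3591, Pow(Add(361, Mul(859, Add(-887, Mul(-6, Add(Add(-12, Mul(-1, Mul(7, Rational(1, 6)))), 1))))), -1)) = Mul(-3591, Pow(Add(361, Mul(859, Add(-887, Mul(-6, Add(Add(-12, Mul(-1, Rational(7, 6))), 1))))), -1)) = Mul(-3591, Pow(Add(361, Mul(859, Add(-887, Mul(-6, Add(Add(-12, Rational(-7, 6)), 1))))), -1)) = Mul(-3591, Pow(Add(361, Mul(859, Add(-887, Mul(-6, Add(Rational(-79, 6), 1))))), -1)) = Mul(-3591, Pow(Add(361, Mul(859, Add(-887, Mul(-6, Rational(-73, 6))))), -1)) = Mul(-3591, Pow(Add(361, Mul(859, Add(-887, 73))), -1)) = Mul(-3591, Pow(Add(361, Mul(859, -814)), -1)) = Mul(-3591, Pow(Add(361, -699226), -1)) = Mul(-3591, Pow(-698865, -1)) = Mul(-3591, Rational(-1, 698865)) = Rational(1197, 232955)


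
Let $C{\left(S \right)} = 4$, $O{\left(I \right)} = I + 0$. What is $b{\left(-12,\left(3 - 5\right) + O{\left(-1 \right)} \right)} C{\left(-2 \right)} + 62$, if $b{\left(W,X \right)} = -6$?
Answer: $38$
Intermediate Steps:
$O{\left(I \right)} = I$
$b{\left(-12,\left(3 - 5\right) + O{\left(-1 \right)} \right)} C{\left(-2 \right)} + 62 = \left(-6\right) 4 + 62 = -24 + 62 = 38$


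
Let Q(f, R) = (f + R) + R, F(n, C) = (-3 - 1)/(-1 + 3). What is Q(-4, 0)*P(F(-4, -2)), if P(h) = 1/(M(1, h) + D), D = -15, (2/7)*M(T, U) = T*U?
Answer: 2/11 ≈ 0.18182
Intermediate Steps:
M(T, U) = 7*T*U/2 (M(T, U) = 7*(T*U)/2 = 7*T*U/2)
F(n, C) = -2 (F(n, C) = -4/2 = -4*½ = -2)
P(h) = 1/(-15 + 7*h/2) (P(h) = 1/((7/2)*1*h - 15) = 1/(7*h/2 - 15) = 1/(-15 + 7*h/2))
Q(f, R) = f + 2*R (Q(f, R) = (R + f) + R = f + 2*R)
Q(-4, 0)*P(F(-4, -2)) = (-4 + 2*0)*(2/(-30 + 7*(-2))) = (-4 + 0)*(2/(-30 - 14)) = -8/(-44) = -8*(-1)/44 = -4*(-1/22) = 2/11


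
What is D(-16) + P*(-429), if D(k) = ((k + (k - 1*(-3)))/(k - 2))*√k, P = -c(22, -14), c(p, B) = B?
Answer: -6006 + 58*I/9 ≈ -6006.0 + 6.4444*I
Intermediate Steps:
P = 14 (P = -1*(-14) = 14)
D(k) = √k*(3 + 2*k)/(-2 + k) (D(k) = ((k + (k + 3))/(-2 + k))*√k = ((k + (3 + k))/(-2 + k))*√k = ((3 + 2*k)/(-2 + k))*√k = √k*(3 + 2*k)/(-2 + k))
D(-16) + P*(-429) = √(-16)*(3 + 2*(-16))/(-2 - 16) + 14*(-429) = (4*I)*(3 - 32)/(-18) - 6006 = (4*I)*(-1/18)*(-29) - 6006 = 58*I/9 - 6006 = -6006 + 58*I/9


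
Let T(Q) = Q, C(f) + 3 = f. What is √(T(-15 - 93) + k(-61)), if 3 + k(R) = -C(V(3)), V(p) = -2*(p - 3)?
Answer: 6*I*√3 ≈ 10.392*I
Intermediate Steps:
V(p) = 6 - 2*p (V(p) = -2*(-3 + p) = 6 - 2*p)
C(f) = -3 + f
k(R) = 0 (k(R) = -3 - (-3 + (6 - 2*3)) = -3 - (-3 + (6 - 6)) = -3 - (-3 + 0) = -3 - 1*(-3) = -3 + 3 = 0)
√(T(-15 - 93) + k(-61)) = √((-15 - 93) + 0) = √(-108 + 0) = √(-108) = 6*I*√3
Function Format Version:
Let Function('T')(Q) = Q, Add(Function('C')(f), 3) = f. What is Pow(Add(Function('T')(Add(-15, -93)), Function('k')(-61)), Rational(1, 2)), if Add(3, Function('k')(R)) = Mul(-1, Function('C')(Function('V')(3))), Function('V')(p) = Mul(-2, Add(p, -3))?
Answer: Mul(6, I, Pow(3, Rational(1, 2))) ≈ Mul(10.392, I)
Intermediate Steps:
Function('V')(p) = Add(6, Mul(-2, p)) (Function('V')(p) = Mul(-2, Add(-3, p)) = Add(6, Mul(-2, p)))
Function('C')(f) = Add(-3, f)
Function('k')(R) = 0 (Function('k')(R) = Add(-3, Mul(-1, Add(-3, Add(6, Mul(-2, 3))))) = Add(-3, Mul(-1, Add(-3, Add(6, -6)))) = Add(-3, Mul(-1, Add(-3, 0))) = Add(-3, Mul(-1, -3)) = Add(-3, 3) = 0)
Pow(Add(Function('T')(Add(-15, -93)), Function('k')(-61)), Rational(1, 2)) = Pow(Add(Add(-15, -93), 0), Rational(1, 2)) = Pow(Add(-108, 0), Rational(1, 2)) = Pow(-108, Rational(1, 2)) = Mul(6, I, Pow(3, Rational(1, 2)))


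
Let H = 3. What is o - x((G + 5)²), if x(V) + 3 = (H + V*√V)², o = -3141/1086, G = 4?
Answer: -193968249/362 ≈ -5.3582e+5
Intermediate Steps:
o = -1047/362 (o = -3141*1/1086 = -1047/362 ≈ -2.8923)
x(V) = -3 + (3 + V^(3/2))² (x(V) = -3 + (3 + V*√V)² = -3 + (3 + V^(3/2))²)
o - x((G + 5)²) = -1047/362 - (-3 + (3 + ((4 + 5)²)^(3/2))²) = -1047/362 - (-3 + (3 + (9²)^(3/2))²) = -1047/362 - (-3 + (3 + 81^(3/2))²) = -1047/362 - (-3 + (3 + 729)²) = -1047/362 - (-3 + 732²) = -1047/362 - (-3 + 535824) = -1047/362 - 1*535821 = -1047/362 - 535821 = -193968249/362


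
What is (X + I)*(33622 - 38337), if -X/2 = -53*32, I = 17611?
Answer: -99029145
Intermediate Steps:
X = 3392 (X = -(-106)*32 = -2*(-1696) = 3392)
(X + I)*(33622 - 38337) = (3392 + 17611)*(33622 - 38337) = 21003*(-4715) = -99029145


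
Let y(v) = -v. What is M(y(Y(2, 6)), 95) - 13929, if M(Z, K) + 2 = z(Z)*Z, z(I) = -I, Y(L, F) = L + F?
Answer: -13995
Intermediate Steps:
Y(L, F) = F + L
M(Z, K) = -2 - Z**2 (M(Z, K) = -2 + (-Z)*Z = -2 - Z**2)
M(y(Y(2, 6)), 95) - 13929 = (-2 - (-(6 + 2))**2) - 13929 = (-2 - (-1*8)**2) - 13929 = (-2 - 1*(-8)**2) - 13929 = (-2 - 1*64) - 13929 = (-2 - 64) - 13929 = -66 - 13929 = -13995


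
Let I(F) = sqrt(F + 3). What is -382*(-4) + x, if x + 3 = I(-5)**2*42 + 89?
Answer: 1530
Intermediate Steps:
I(F) = sqrt(3 + F)
x = 2 (x = -3 + ((sqrt(3 - 5))**2*42 + 89) = -3 + ((sqrt(-2))**2*42 + 89) = -3 + ((I*sqrt(2))**2*42 + 89) = -3 + (-2*42 + 89) = -3 + (-84 + 89) = -3 + 5 = 2)
-382*(-4) + x = -382*(-4) + 2 = 1528 + 2 = 1530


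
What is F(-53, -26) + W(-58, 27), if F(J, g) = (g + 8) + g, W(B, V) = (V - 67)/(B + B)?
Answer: -1266/29 ≈ -43.655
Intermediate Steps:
W(B, V) = (-67 + V)/(2*B) (W(B, V) = (-67 + V)/((2*B)) = (-67 + V)*(1/(2*B)) = (-67 + V)/(2*B))
F(J, g) = 8 + 2*g (F(J, g) = (8 + g) + g = 8 + 2*g)
F(-53, -26) + W(-58, 27) = (8 + 2*(-26)) + (1/2)*(-67 + 27)/(-58) = (8 - 52) + (1/2)*(-1/58)*(-40) = -44 + 10/29 = -1266/29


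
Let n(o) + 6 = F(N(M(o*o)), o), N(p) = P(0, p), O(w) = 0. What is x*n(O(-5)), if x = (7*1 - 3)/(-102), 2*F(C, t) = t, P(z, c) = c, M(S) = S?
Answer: 4/17 ≈ 0.23529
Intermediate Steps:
N(p) = p
F(C, t) = t/2
n(o) = -6 + o/2
x = -2/51 (x = (7 - 3)*(-1/102) = 4*(-1/102) = -2/51 ≈ -0.039216)
x*n(O(-5)) = -2*(-6 + (1/2)*0)/51 = -2*(-6 + 0)/51 = -2/51*(-6) = 4/17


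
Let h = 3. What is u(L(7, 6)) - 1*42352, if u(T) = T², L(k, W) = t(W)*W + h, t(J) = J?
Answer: -40831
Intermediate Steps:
L(k, W) = 3 + W² (L(k, W) = W*W + 3 = W² + 3 = 3 + W²)
u(L(7, 6)) - 1*42352 = (3 + 6²)² - 1*42352 = (3 + 36)² - 42352 = 39² - 42352 = 1521 - 42352 = -40831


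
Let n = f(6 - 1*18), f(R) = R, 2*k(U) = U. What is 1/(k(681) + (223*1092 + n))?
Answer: 2/487689 ≈ 4.1010e-6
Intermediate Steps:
k(U) = U/2
n = -12 (n = 6 - 1*18 = 6 - 18 = -12)
1/(k(681) + (223*1092 + n)) = 1/((½)*681 + (223*1092 - 12)) = 1/(681/2 + (243516 - 12)) = 1/(681/2 + 243504) = 1/(487689/2) = 2/487689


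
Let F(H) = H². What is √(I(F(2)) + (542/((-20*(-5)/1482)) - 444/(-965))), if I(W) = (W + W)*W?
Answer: √7510236599/965 ≈ 89.805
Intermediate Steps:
I(W) = 2*W² (I(W) = (2*W)*W = 2*W²)
√(I(F(2)) + (542/((-20*(-5)/1482)) - 444/(-965))) = √(2*(2²)² + (542/((-20*(-5)/1482)) - 444/(-965))) = √(2*4² + (542/((100*(1/1482))) - 444*(-1/965))) = √(2*16 + (542/(50/741) + 444/965)) = √(32 + (542*(741/50) + 444/965)) = √(32 + (200811/25 + 444/965)) = √(32 + 38758743/4825) = √(38913143/4825) = √7510236599/965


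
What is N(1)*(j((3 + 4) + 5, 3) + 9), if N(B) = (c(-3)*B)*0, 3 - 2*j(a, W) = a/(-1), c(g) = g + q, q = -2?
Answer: 0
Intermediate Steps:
c(g) = -2 + g (c(g) = g - 2 = -2 + g)
j(a, W) = 3/2 + a/2 (j(a, W) = 3/2 - a/(2*(-1)) = 3/2 - a*(-1)/2 = 3/2 - (-1)*a/2 = 3/2 + a/2)
N(B) = 0 (N(B) = ((-2 - 3)*B)*0 = -5*B*0 = 0)
N(1)*(j((3 + 4) + 5, 3) + 9) = 0*((3/2 + ((3 + 4) + 5)/2) + 9) = 0*((3/2 + (7 + 5)/2) + 9) = 0*((3/2 + (½)*12) + 9) = 0*((3/2 + 6) + 9) = 0*(15/2 + 9) = 0*(33/2) = 0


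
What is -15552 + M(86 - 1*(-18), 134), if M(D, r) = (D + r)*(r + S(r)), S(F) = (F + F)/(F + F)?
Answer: 16578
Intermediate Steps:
S(F) = 1 (S(F) = (2*F)/((2*F)) = (2*F)*(1/(2*F)) = 1)
M(D, r) = (1 + r)*(D + r) (M(D, r) = (D + r)*(r + 1) = (D + r)*(1 + r) = (1 + r)*(D + r))
-15552 + M(86 - 1*(-18), 134) = -15552 + ((86 - 1*(-18)) + 134 + 134**2 + (86 - 1*(-18))*134) = -15552 + ((86 + 18) + 134 + 17956 + (86 + 18)*134) = -15552 + (104 + 134 + 17956 + 104*134) = -15552 + (104 + 134 + 17956 + 13936) = -15552 + 32130 = 16578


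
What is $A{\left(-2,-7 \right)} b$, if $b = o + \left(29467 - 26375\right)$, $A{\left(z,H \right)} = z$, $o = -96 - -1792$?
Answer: $-9576$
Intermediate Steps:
$o = 1696$ ($o = -96 + 1792 = 1696$)
$b = 4788$ ($b = 1696 + \left(29467 - 26375\right) = 1696 + 3092 = 4788$)
$A{\left(-2,-7 \right)} b = \left(-2\right) 4788 = -9576$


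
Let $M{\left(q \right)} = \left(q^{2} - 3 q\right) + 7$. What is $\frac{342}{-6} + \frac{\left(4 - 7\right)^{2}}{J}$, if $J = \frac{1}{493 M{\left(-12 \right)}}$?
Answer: $829662$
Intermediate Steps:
$M{\left(q \right)} = 7 + q^{2} - 3 q$
$J = \frac{1}{92191}$ ($J = \frac{1}{493 \left(7 + \left(-12\right)^{2} - -36\right)} = \frac{1}{493 \left(7 + 144 + 36\right)} = \frac{1}{493 \cdot 187} = \frac{1}{493} \cdot \frac{1}{187} = \frac{1}{92191} \approx 1.0847 \cdot 10^{-5}$)
$\frac{342}{-6} + \frac{\left(4 - 7\right)^{2}}{J} = \frac{342}{-6} + \left(4 - 7\right)^{2} \frac{1}{\frac{1}{92191}} = 342 \left(- \frac{1}{6}\right) + \left(-3\right)^{2} \cdot 92191 = -57 + 9 \cdot 92191 = -57 + 829719 = 829662$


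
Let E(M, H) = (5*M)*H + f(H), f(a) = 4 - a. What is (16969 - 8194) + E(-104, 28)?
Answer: -5809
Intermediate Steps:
E(M, H) = 4 - H + 5*H*M (E(M, H) = (5*M)*H + (4 - H) = 5*H*M + (4 - H) = 4 - H + 5*H*M)
(16969 - 8194) + E(-104, 28) = (16969 - 8194) + (4 - 1*28 + 5*28*(-104)) = 8775 + (4 - 28 - 14560) = 8775 - 14584 = -5809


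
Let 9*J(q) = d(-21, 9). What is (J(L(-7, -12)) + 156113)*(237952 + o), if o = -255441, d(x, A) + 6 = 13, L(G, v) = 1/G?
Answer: -24572464736/9 ≈ -2.7303e+9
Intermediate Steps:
d(x, A) = 7 (d(x, A) = -6 + 13 = 7)
J(q) = 7/9 (J(q) = (⅑)*7 = 7/9)
(J(L(-7, -12)) + 156113)*(237952 + o) = (7/9 + 156113)*(237952 - 255441) = (1405024/9)*(-17489) = -24572464736/9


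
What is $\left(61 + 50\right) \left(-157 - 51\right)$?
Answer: $-23088$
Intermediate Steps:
$\left(61 + 50\right) \left(-157 - 51\right) = 111 \left(-208\right) = -23088$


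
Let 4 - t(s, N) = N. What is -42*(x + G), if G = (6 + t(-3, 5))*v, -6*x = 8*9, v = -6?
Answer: 1764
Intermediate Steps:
t(s, N) = 4 - N
x = -12 (x = -4*9/3 = -1/6*72 = -12)
G = -30 (G = (6 + (4 - 1*5))*(-6) = (6 + (4 - 5))*(-6) = (6 - 1)*(-6) = 5*(-6) = -30)
-42*(x + G) = -42*(-12 - 30) = -42*(-42) = 1764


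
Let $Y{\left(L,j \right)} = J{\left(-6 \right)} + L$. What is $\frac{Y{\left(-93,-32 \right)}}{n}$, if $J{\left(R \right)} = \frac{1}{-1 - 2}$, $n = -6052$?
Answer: $\frac{70}{4539} \approx 0.015422$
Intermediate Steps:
$J{\left(R \right)} = - \frac{1}{3}$ ($J{\left(R \right)} = \frac{1}{-3} = - \frac{1}{3}$)
$Y{\left(L,j \right)} = - \frac{1}{3} + L$
$\frac{Y{\left(-93,-32 \right)}}{n} = \frac{- \frac{1}{3} - 93}{-6052} = \left(- \frac{280}{3}\right) \left(- \frac{1}{6052}\right) = \frac{70}{4539}$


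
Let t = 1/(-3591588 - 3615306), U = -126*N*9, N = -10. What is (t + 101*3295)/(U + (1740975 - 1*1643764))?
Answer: 2398418288729/782315550594 ≈ 3.0658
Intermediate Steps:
U = 11340 (U = -126*(-10)*9 = 1260*9 = 11340)
t = -1/7206894 (t = 1/(-7206894) = -1/7206894 ≈ -1.3876e-7)
(t + 101*3295)/(U + (1740975 - 1*1643764)) = (-1/7206894 + 101*3295)/(11340 + (1740975 - 1*1643764)) = (-1/7206894 + 332795)/(11340 + (1740975 - 1643764)) = 2398418288729/(7206894*(11340 + 97211)) = (2398418288729/7206894)/108551 = (2398418288729/7206894)*(1/108551) = 2398418288729/782315550594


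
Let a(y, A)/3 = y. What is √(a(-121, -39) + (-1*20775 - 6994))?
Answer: 2*I*√7033 ≈ 167.73*I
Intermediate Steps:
a(y, A) = 3*y
√(a(-121, -39) + (-1*20775 - 6994)) = √(3*(-121) + (-1*20775 - 6994)) = √(-363 + (-20775 - 6994)) = √(-363 - 27769) = √(-28132) = 2*I*√7033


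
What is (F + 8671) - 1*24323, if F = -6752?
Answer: -22404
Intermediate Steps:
(F + 8671) - 1*24323 = (-6752 + 8671) - 1*24323 = 1919 - 24323 = -22404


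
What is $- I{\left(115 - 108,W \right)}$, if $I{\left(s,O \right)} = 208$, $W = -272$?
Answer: $-208$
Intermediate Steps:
$- I{\left(115 - 108,W \right)} = \left(-1\right) 208 = -208$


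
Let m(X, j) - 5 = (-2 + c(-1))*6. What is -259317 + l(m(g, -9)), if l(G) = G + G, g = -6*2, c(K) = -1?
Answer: -259343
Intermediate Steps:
g = -12
m(X, j) = -13 (m(X, j) = 5 + (-2 - 1)*6 = 5 - 3*6 = 5 - 18 = -13)
l(G) = 2*G
-259317 + l(m(g, -9)) = -259317 + 2*(-13) = -259317 - 26 = -259343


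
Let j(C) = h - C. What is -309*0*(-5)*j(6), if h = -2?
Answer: 0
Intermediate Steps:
j(C) = -2 - C
-309*0*(-5)*j(6) = -309*0*(-5)*(-2 - 1*6) = -0*(-2 - 6) = -0*(-8) = -309*0 = 0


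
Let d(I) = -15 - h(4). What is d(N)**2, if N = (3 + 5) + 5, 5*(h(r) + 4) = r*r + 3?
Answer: 5476/25 ≈ 219.04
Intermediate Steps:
h(r) = -17/5 + r**2/5 (h(r) = -4 + (r*r + 3)/5 = -4 + (r**2 + 3)/5 = -4 + (3 + r**2)/5 = -4 + (3/5 + r**2/5) = -17/5 + r**2/5)
N = 13 (N = 8 + 5 = 13)
d(I) = -74/5 (d(I) = -15 - (-17/5 + (1/5)*4**2) = -15 - (-17/5 + (1/5)*16) = -15 - (-17/5 + 16/5) = -15 - 1*(-1/5) = -15 + 1/5 = -74/5)
d(N)**2 = (-74/5)**2 = 5476/25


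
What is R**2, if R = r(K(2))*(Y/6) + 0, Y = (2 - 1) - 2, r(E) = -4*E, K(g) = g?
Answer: 16/9 ≈ 1.7778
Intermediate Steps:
Y = -1 (Y = 1 - 2 = -1)
R = 4/3 (R = (-4*2)*(-1/6) + 0 = -(-8)/6 + 0 = -8*(-1/6) + 0 = 4/3 + 0 = 4/3 ≈ 1.3333)
R**2 = (4/3)**2 = 16/9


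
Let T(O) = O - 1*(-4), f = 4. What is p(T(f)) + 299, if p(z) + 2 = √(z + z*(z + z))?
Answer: 297 + 2*√34 ≈ 308.66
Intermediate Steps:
T(O) = 4 + O (T(O) = O + 4 = 4 + O)
p(z) = -2 + √(z + 2*z²) (p(z) = -2 + √(z + z*(z + z)) = -2 + √(z + z*(2*z)) = -2 + √(z + 2*z²))
p(T(f)) + 299 = (-2 + √((4 + 4)*(1 + 2*(4 + 4)))) + 299 = (-2 + √(8*(1 + 2*8))) + 299 = (-2 + √(8*(1 + 16))) + 299 = (-2 + √(8*17)) + 299 = (-2 + √136) + 299 = (-2 + 2*√34) + 299 = 297 + 2*√34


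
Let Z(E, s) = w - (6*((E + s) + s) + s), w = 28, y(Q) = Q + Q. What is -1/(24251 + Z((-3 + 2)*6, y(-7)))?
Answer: -1/24497 ≈ -4.0821e-5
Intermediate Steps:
y(Q) = 2*Q
Z(E, s) = 28 - 13*s - 6*E (Z(E, s) = 28 - (6*((E + s) + s) + s) = 28 - (6*(E + 2*s) + s) = 28 - ((6*E + 12*s) + s) = 28 - (6*E + 13*s) = 28 + (-13*s - 6*E) = 28 - 13*s - 6*E)
-1/(24251 + Z((-3 + 2)*6, y(-7))) = -1/(24251 + (28 - 26*(-7) - 6*(-3 + 2)*6)) = -1/(24251 + (28 - 13*(-14) - (-6)*6)) = -1/(24251 + (28 + 182 - 6*(-6))) = -1/(24251 + (28 + 182 + 36)) = -1/(24251 + 246) = -1/24497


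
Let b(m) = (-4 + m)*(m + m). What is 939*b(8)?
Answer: 60096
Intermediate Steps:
b(m) = 2*m*(-4 + m) (b(m) = (-4 + m)*(2*m) = 2*m*(-4 + m))
939*b(8) = 939*(2*8*(-4 + 8)) = 939*(2*8*4) = 939*64 = 60096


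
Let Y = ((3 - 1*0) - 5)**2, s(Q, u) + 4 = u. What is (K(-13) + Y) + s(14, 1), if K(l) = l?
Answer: -12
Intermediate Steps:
s(Q, u) = -4 + u
Y = 4 (Y = ((3 + 0) - 5)**2 = (3 - 5)**2 = (-2)**2 = 4)
(K(-13) + Y) + s(14, 1) = (-13 + 4) + (-4 + 1) = -9 - 3 = -12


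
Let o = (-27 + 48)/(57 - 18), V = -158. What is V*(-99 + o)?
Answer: 202240/13 ≈ 15557.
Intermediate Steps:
o = 7/13 (o = 21/39 = 21*(1/39) = 7/13 ≈ 0.53846)
V*(-99 + o) = -158*(-99 + 7/13) = -158*(-1280/13) = 202240/13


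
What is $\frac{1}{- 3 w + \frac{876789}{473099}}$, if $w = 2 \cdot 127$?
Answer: $- \frac{473099}{359624649} \approx -0.0013155$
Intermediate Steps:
$w = 254$
$\frac{1}{- 3 w + \frac{876789}{473099}} = \frac{1}{\left(-3\right) 254 + \frac{876789}{473099}} = \frac{1}{-762 + 876789 \cdot \frac{1}{473099}} = \frac{1}{-762 + \frac{876789}{473099}} = \frac{1}{- \frac{359624649}{473099}} = - \frac{473099}{359624649}$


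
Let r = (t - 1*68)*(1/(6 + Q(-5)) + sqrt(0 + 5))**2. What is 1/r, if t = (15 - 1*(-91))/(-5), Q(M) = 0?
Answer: -16290/7145143 + 1080*sqrt(5)/7145143 ≈ -0.0019419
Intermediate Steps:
t = -106/5 (t = (15 + 91)*(-1/5) = 106*(-1/5) = -106/5 ≈ -21.200)
r = -446*(1/6 + sqrt(5))**2/5 (r = (-106/5 - 1*68)*(1/(6 + 0) + sqrt(0 + 5))**2 = (-106/5 - 68)*(1/6 + sqrt(5))**2 = -446*(1/6 + sqrt(5))**2/5 ≈ -514.96)
1/r = 1/(-40363/90 - 446*sqrt(5)/15)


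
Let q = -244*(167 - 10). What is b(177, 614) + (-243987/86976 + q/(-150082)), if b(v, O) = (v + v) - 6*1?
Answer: 751557161135/2175588672 ≈ 345.45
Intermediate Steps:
q = -38308 (q = -244*157 = -38308)
b(v, O) = -6 + 2*v (b(v, O) = 2*v - 6 = -6 + 2*v)
b(177, 614) + (-243987/86976 + q/(-150082)) = (-6 + 2*177) + (-243987/86976 - 38308/(-150082)) = (-6 + 354) + (-243987*1/86976 - 38308*(-1/150082)) = 348 + (-81329/28992 + 19154/75041) = 348 - 5547696721/2175588672 = 751557161135/2175588672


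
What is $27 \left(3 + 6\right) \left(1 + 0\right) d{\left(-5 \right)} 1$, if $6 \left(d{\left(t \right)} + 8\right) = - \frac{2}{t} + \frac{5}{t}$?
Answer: $- \frac{19683}{10} \approx -1968.3$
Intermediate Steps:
$d{\left(t \right)} = -8 + \frac{1}{2 t}$ ($d{\left(t \right)} = -8 + \frac{- \frac{2}{t} + \frac{5}{t}}{6} = -8 + \frac{3 \frac{1}{t}}{6} = -8 + \frac{1}{2 t}$)
$27 \left(3 + 6\right) \left(1 + 0\right) d{\left(-5 \right)} 1 = 27 \left(3 + 6\right) \left(1 + 0\right) \left(-8 + \frac{1}{2 \left(-5\right)}\right) 1 = 27 \cdot 9 \cdot 1 \left(-8 + \frac{1}{2} \left(- \frac{1}{5}\right)\right) 1 = 27 \cdot 9 \left(-8 - \frac{1}{10}\right) 1 = 27 \cdot 9 \left(- \frac{81}{10}\right) 1 = 27 \left(\left(- \frac{729}{10}\right) 1\right) = 27 \left(- \frac{729}{10}\right) = - \frac{19683}{10}$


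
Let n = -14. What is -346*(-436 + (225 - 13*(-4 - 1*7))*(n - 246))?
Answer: 33256136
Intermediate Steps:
-346*(-436 + (225 - 13*(-4 - 1*7))*(n - 246)) = -346*(-436 + (225 - 13*(-4 - 1*7))*(-14 - 246)) = -346*(-436 + (225 - 13*(-4 - 7))*(-260)) = -346*(-436 + (225 - 13*(-11))*(-260)) = -346*(-436 + (225 + 143)*(-260)) = -346*(-436 + 368*(-260)) = -346*(-436 - 95680) = -346*(-96116) = 33256136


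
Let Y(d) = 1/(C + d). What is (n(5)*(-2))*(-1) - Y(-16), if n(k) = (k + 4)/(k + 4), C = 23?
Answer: 13/7 ≈ 1.8571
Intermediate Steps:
n(k) = 1 (n(k) = (4 + k)/(4 + k) = 1)
Y(d) = 1/(23 + d)
(n(5)*(-2))*(-1) - Y(-16) = (1*(-2))*(-1) - 1/(23 - 16) = -2*(-1) - 1/7 = 2 - 1*1/7 = 2 - 1/7 = 13/7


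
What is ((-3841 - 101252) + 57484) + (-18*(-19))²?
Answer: 69355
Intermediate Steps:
((-3841 - 101252) + 57484) + (-18*(-19))² = (-105093 + 57484) + 342² = -47609 + 116964 = 69355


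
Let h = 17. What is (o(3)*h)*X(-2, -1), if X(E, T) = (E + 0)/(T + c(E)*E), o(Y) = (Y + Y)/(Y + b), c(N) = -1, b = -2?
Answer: -204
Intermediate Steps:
o(Y) = 2*Y/(-2 + Y) (o(Y) = (Y + Y)/(Y - 2) = (2*Y)/(-2 + Y) = 2*Y/(-2 + Y))
X(E, T) = E/(T - E) (X(E, T) = (E + 0)/(T - E) = E/(T - E))
(o(3)*h)*X(-2, -1) = ((2*3/(-2 + 3))*17)*(-2/(-1 - 1*(-2))) = ((2*3/1)*17)*(-2/(-1 + 2)) = ((2*3*1)*17)*(-2/1) = (6*17)*(-2*1) = 102*(-2) = -204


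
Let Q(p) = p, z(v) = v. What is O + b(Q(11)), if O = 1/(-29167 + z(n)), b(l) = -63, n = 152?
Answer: -1827946/29015 ≈ -63.000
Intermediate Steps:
O = -1/29015 (O = 1/(-29167 + 152) = 1/(-29015) = -1/29015 ≈ -3.4465e-5)
O + b(Q(11)) = -1/29015 - 63 = -1827946/29015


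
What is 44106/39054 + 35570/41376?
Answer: 267840053/134658192 ≈ 1.9890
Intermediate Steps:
44106/39054 + 35570/41376 = 44106*(1/39054) + 35570*(1/41376) = 7351/6509 + 17785/20688 = 267840053/134658192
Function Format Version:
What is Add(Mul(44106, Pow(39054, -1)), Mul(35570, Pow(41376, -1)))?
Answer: Rational(267840053, 134658192) ≈ 1.9890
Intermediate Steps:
Add(Mul(44106, Pow(39054, -1)), Mul(35570, Pow(41376, -1))) = Add(Mul(44106, Rational(1, 39054)), Mul(35570, Rational(1, 41376))) = Add(Rational(7351, 6509), Rational(17785, 20688)) = Rational(267840053, 134658192)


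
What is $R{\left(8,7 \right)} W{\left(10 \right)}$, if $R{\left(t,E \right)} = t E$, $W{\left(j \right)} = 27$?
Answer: $1512$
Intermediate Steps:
$R{\left(t,E \right)} = E t$
$R{\left(8,7 \right)} W{\left(10 \right)} = 7 \cdot 8 \cdot 27 = 56 \cdot 27 = 1512$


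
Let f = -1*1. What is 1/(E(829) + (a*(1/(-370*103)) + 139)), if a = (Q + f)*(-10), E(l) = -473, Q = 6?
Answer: -3811/1272869 ≈ -0.0029940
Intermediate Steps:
f = -1
a = -50 (a = (6 - 1)*(-10) = 5*(-10) = -50)
1/(E(829) + (a*(1/(-370*103)) + 139)) = 1/(-473 + (-50/((-370)*103) + 139)) = 1/(-473 + (-(-5)/(37*103) + 139)) = 1/(-473 + (-50*(-1/38110) + 139)) = 1/(-473 + (5/3811 + 139)) = 1/(-473 + 529734/3811) = 1/(-1272869/3811) = -3811/1272869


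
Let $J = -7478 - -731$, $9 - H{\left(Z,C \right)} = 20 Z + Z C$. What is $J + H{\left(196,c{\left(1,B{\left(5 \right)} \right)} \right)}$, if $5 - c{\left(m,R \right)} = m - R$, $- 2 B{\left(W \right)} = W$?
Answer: $-10952$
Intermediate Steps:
$B{\left(W \right)} = - \frac{W}{2}$
$c{\left(m,R \right)} = 5 + R - m$ ($c{\left(m,R \right)} = 5 - \left(m - R\right) = 5 + \left(R - m\right) = 5 + R - m$)
$H{\left(Z,C \right)} = 9 - 20 Z - C Z$ ($H{\left(Z,C \right)} = 9 - \left(20 Z + Z C\right) = 9 - \left(20 Z + C Z\right) = 9 - 20 Z - C Z$)
$J = -6747$ ($J = -7478 + 731 = -6747$)
$J + H{\left(196,c{\left(1,B{\left(5 \right)} \right)} \right)} = -6747 - \left(3911 + \left(5 - \frac{5}{2} - 1\right) 196\right) = -6747 - \left(3911 + 294\right) = -6747 - 4205 = -10952$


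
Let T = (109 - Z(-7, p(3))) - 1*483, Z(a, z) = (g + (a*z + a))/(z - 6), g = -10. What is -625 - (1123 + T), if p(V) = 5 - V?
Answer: -5465/4 ≈ -1366.3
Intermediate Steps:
Z(a, z) = (-10 + a + a*z)/(-6 + z) (Z(a, z) = (-10 + (a*z + a))/(z - 6) = (-10 + (a + a*z))/(-6 + z) = (-10 + a + a*z)/(-6 + z))
T = -1527/4 (T = (109 - (-10 - 7 - 7*(5 - 1*3))/(-6 + (5 - 1*3))) - 1*483 = (109 - (-10 - 7 - 7*(5 - 3))/(-6 + (5 - 3))) - 483 = (109 - (-10 - 7 - 7*2)/(-6 + 2)) - 483 = (109 - (-10 - 7 - 14)/(-4)) - 483 = (109 - (-1)*(-31)/4) - 483 = (109 - 1*31/4) - 483 = (109 - 31/4) - 483 = 405/4 - 483 = -1527/4 ≈ -381.75)
-625 - (1123 + T) = -625 - (1123 - 1527/4) = -625 - 1*2965/4 = -625 - 2965/4 = -5465/4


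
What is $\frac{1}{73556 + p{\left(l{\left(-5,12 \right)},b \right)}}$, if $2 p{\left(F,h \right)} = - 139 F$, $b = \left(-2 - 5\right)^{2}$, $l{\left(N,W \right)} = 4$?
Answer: $\frac{1}{73278} \approx 1.3647 \cdot 10^{-5}$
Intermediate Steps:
$b = 49$ ($b = \left(-7\right)^{2} = 49$)
$p{\left(F,h \right)} = - \frac{139 F}{2}$ ($p{\left(F,h \right)} = \frac{\left(-139\right) F}{2} = - \frac{139 F}{2}$)
$\frac{1}{73556 + p{\left(l{\left(-5,12 \right)},b \right)}} = \frac{1}{73556 - 278} = \frac{1}{73278}$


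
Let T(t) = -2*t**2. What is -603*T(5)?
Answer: 30150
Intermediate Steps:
-603*T(5) = -(-1206)*5**2 = -(-1206)*25 = -603*(-50) = 30150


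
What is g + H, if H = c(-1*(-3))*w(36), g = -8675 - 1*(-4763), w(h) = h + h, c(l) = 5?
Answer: -3552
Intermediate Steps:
w(h) = 2*h
g = -3912 (g = -8675 + 4763 = -3912)
H = 360 (H = 5*(2*36) = 5*72 = 360)
g + H = -3912 + 360 = -3552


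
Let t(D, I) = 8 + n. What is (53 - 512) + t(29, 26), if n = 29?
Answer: -422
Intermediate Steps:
t(D, I) = 37 (t(D, I) = 8 + 29 = 37)
(53 - 512) + t(29, 26) = (53 - 512) + 37 = -459 + 37 = -422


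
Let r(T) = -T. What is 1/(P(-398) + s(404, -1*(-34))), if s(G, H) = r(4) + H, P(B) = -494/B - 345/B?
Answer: 398/12779 ≈ 0.031145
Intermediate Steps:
P(B) = -839/B
s(G, H) = -4 + H (s(G, H) = -1*4 + H = -4 + H)
1/(P(-398) + s(404, -1*(-34))) = 1/(-839/(-398) + (-4 - 1*(-34))) = 1/(-839*(-1/398) + (-4 + 34)) = 1/(839/398 + 30) = 1/(12779/398) = 398/12779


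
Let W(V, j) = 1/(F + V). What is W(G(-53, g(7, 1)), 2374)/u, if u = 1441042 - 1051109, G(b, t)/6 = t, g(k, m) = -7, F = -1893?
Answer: -1/754520355 ≈ -1.3253e-9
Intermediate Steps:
G(b, t) = 6*t
W(V, j) = 1/(-1893 + V)
u = 389933
W(G(-53, g(7, 1)), 2374)/u = 1/((-1893 + 6*(-7))*389933) = (1/389933)/(-1893 - 42) = (1/389933)/(-1935) = -1/1935*1/389933 = -1/754520355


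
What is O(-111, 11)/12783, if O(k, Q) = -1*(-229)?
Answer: 229/12783 ≈ 0.017914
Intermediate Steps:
O(k, Q) = 229
O(-111, 11)/12783 = 229/12783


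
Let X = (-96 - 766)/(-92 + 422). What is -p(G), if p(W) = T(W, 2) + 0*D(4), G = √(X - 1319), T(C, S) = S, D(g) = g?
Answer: -2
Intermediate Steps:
X = -431/165 (X = -862/330 = -862*1/330 = -431/165 ≈ -2.6121)
G = I*√35980890/165 (G = √(-431/165 - 1319) = √(-218066/165) = I*√35980890/165 ≈ 36.354*I)
p(W) = 2 (p(W) = 2 + 0*4 = 2 + 0 = 2)
-p(G) = -1*2 = -2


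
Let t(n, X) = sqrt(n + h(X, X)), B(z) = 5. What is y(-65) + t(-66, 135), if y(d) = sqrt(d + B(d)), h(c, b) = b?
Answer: sqrt(69) + 2*I*sqrt(15) ≈ 8.3066 + 7.746*I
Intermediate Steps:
t(n, X) = sqrt(X + n) (t(n, X) = sqrt(n + X) = sqrt(X + n))
y(d) = sqrt(5 + d) (y(d) = sqrt(d + 5) = sqrt(5 + d))
y(-65) + t(-66, 135) = sqrt(5 - 65) + sqrt(135 - 66) = sqrt(-60) + sqrt(69) = 2*I*sqrt(15) + sqrt(69) = sqrt(69) + 2*I*sqrt(15)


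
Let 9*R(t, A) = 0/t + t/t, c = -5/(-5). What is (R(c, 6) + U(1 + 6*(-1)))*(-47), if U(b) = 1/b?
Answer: 188/45 ≈ 4.1778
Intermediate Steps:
c = 1 (c = -5*(-1/5) = 1)
R(t, A) = 1/9 (R(t, A) = (0/t + t/t)/9 = (0 + 1)/9 = (1/9)*1 = 1/9)
(R(c, 6) + U(1 + 6*(-1)))*(-47) = (1/9 + 1/(1 + 6*(-1)))*(-47) = (1/9 + 1/(1 - 6))*(-47) = (1/9 + 1/(-5))*(-47) = (1/9 - 1/5)*(-47) = -4/45*(-47) = 188/45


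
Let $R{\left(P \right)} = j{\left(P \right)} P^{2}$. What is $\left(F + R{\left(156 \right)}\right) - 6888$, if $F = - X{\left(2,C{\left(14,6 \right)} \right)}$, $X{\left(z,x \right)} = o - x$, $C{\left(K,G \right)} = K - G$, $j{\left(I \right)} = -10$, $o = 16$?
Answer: $-250256$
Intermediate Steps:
$X{\left(z,x \right)} = 16 - x$
$R{\left(P \right)} = - 10 P^{2}$
$F = -8$ ($F = - (16 - \left(14 - 6\right)) = - (16 - 8) = \left(-1\right) 8 = -8$)
$\left(F + R{\left(156 \right)}\right) - 6888 = \left(-8 - 10 \cdot 156^{2}\right) - 6888 = \left(-8 - 243360\right) - 6888 = -243368 - 6888 = -250256$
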